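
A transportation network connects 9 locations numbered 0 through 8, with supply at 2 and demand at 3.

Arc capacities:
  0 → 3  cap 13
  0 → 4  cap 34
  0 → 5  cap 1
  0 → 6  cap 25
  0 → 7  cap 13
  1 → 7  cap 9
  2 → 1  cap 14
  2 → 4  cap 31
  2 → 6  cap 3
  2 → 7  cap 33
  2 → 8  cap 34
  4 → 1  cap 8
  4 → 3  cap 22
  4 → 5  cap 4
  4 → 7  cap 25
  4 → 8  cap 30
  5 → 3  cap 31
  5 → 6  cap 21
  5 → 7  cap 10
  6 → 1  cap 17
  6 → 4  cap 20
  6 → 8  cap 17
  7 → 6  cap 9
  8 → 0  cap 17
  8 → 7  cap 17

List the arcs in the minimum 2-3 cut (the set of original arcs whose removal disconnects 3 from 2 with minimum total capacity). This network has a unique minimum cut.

Min-cut arcs: {(0,3), (0,5), (4,3), (4,5)} (total capacity 40)

augment #1: 2→4→3 push 22
augment #2: 2→4→5→3 push 4
augment #3: 2→8→0→3 push 13
augment #4: 2→8→0→5→3 push 1
max flow = 40; residual-reachable set from 2 gives S-side
cut edges (S→T): {(0,3), (0,5), (4,3), (4,5)} total cap 40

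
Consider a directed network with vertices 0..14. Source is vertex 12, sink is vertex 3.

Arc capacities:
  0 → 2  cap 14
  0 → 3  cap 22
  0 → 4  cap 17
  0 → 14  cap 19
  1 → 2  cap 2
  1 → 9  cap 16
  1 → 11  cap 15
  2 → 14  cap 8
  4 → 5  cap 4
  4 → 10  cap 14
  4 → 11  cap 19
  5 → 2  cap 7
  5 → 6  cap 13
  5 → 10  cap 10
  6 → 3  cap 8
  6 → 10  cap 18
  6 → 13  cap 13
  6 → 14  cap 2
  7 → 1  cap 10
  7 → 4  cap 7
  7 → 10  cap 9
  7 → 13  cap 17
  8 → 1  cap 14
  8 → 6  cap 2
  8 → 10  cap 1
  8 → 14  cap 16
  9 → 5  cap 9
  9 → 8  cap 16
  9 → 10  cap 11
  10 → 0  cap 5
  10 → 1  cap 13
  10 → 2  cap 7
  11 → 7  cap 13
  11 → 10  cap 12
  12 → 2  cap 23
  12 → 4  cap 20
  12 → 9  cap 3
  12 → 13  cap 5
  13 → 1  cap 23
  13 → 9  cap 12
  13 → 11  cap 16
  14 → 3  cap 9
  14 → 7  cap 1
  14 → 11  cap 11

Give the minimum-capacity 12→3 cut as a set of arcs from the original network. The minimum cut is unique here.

augment #1: 12→2→14→3 push 8
augment #2: 12→4→5→6→3 push 4
augment #3: 12→4→10→0→3 push 5
augment #4: 12→9→5→6→3 push 3
augment #5: 12→13→9→5→6→3 push 1
augment #6: 12→13→9→8→14→3 push 1
max flow = 22; residual-reachable set from 12 gives S-side
cut edges (S→T): {(6,3), (10,0), (14,3)} total cap 22

Min-cut arcs: {(6,3), (10,0), (14,3)} (total capacity 22)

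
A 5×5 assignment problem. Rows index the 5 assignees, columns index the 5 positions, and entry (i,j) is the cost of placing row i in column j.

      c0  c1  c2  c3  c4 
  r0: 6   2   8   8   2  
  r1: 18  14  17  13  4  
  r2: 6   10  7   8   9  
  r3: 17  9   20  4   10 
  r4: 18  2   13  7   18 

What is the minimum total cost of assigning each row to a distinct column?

optimal assignment: row0→col0 (cost 6), row1→col4 (cost 4), row2→col2 (cost 7), row3→col3 (cost 4), row4→col1 (cost 2)
total = 6 + 4 + 7 + 4 + 2 = 23

Minimum assignment cost: 23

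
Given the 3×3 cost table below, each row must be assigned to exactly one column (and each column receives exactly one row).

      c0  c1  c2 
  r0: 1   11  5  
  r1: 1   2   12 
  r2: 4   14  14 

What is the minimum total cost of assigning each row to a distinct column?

Minimum assignment cost: 11

optimal assignment: row0→col2 (cost 5), row1→col1 (cost 2), row2→col0 (cost 4)
total = 5 + 2 + 4 = 11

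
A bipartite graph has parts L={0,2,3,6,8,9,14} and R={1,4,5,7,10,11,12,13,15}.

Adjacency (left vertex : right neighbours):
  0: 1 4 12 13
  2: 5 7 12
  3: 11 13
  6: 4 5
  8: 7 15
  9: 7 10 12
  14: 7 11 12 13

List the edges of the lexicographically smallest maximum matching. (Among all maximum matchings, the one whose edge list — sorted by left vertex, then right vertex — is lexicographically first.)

Lex-smallest maximum matching: {(0,1), (2,5), (3,11), (6,4), (8,7), (9,10), (14,12)}

|M| = 7 (so the lex-smallest maximum matching has 7 edges)
process left vertices in ascending order; for each, take the smallest-labelled available neighbour that still permits 7 edges overall, or leave it unmatched if none does
lex-smallest matching: {0-1, 2-5, 3-11, 6-4, 8-7, 9-10, 14-12}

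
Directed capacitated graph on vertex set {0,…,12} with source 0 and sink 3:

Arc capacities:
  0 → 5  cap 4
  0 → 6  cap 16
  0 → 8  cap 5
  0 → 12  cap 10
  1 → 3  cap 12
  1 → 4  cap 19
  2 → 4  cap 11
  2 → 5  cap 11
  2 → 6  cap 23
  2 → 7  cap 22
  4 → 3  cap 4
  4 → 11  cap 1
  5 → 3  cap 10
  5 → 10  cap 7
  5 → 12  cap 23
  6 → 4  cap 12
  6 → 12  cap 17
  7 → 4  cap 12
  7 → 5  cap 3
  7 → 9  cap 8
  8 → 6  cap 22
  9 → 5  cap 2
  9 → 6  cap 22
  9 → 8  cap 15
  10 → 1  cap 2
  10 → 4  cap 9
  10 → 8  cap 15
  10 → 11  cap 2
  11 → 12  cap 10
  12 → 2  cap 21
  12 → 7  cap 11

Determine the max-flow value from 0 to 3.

Maximum flow value: 16

augment #1: 0→5→3 bottleneck 4, total now 4
augment #2: 0→6→4→3 bottleneck 4, total now 8
augment #3: 0→12→2→5→3 bottleneck 6, total now 14
augment #4: 0→12→2→5→10→1→3 bottleneck 2, total now 16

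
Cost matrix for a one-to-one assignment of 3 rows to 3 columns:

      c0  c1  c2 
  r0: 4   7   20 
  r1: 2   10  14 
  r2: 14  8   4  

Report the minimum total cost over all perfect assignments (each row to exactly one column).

optimal assignment: row0→col1 (cost 7), row1→col0 (cost 2), row2→col2 (cost 4)
total = 7 + 2 + 4 = 13

Minimum assignment cost: 13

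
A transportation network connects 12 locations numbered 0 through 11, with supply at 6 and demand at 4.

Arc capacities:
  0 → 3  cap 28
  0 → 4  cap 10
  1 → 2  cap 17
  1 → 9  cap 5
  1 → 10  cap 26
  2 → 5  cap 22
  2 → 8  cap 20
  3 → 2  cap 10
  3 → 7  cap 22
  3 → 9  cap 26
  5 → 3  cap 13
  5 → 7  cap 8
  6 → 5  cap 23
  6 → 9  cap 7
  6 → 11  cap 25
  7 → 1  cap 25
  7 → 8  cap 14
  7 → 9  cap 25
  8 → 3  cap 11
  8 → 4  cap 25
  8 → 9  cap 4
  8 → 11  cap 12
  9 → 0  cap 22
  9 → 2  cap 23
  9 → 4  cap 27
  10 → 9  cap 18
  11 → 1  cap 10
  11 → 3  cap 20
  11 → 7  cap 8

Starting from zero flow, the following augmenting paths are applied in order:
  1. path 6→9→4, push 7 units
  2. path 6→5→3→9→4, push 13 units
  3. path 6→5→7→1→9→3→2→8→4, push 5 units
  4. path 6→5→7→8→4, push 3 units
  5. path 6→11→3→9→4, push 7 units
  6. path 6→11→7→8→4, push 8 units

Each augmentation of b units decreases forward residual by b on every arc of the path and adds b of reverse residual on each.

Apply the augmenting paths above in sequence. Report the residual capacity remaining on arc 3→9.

after path 1 (6→9→4, push 7): res(3,9)=26
after path 2 (6→5→3→9→4, push 13): res(3,9)=13
after path 3 (6→5→7→1→9→3→2→8→4, push 5): res(3,9)=18
after path 4 (6→5→7→8→4, push 3): res(3,9)=18
after path 5 (6→11→3→9→4, push 7): res(3,9)=11
after path 6 (6→11→7→8→4, push 8): res(3,9)=11

Residual capacity of (3,9): 11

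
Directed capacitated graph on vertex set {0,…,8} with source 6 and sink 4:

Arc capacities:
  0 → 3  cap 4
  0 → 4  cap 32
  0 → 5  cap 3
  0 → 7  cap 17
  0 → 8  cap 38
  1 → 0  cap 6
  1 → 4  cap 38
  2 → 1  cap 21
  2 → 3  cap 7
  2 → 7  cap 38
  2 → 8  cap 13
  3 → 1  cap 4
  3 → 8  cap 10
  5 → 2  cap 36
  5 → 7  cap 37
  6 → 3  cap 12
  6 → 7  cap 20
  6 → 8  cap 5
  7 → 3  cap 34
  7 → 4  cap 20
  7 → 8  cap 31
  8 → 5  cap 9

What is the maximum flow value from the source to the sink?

augment #1: 6→7→4 bottleneck 20, total now 20
augment #2: 6→3→1→4 bottleneck 4, total now 24
augment #3: 6→8→5→2→1→4 bottleneck 5, total now 29
augment #4: 6→3→8→5→2→1→4 bottleneck 4, total now 33

Maximum flow value: 33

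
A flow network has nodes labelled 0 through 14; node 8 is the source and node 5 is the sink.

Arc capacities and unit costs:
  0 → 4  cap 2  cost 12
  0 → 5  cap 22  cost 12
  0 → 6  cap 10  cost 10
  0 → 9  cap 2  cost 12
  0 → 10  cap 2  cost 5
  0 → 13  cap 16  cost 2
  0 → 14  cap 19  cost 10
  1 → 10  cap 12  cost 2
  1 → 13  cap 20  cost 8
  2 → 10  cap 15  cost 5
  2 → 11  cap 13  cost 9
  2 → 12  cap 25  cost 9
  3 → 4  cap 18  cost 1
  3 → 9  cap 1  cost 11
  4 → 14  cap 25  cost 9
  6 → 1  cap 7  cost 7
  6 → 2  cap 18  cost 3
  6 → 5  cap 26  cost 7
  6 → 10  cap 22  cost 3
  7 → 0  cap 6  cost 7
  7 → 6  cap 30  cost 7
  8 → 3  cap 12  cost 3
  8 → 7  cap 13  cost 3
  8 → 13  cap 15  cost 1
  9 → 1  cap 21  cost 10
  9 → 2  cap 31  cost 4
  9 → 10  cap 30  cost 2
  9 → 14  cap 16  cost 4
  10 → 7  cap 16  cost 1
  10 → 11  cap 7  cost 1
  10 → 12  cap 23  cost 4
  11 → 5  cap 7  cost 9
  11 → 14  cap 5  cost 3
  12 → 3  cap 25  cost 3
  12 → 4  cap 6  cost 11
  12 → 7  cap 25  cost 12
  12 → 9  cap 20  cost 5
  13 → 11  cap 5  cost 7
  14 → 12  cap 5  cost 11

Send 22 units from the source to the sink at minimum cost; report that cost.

shortest-cost path #1: 8→13→11→5 push 5 @ unit cost 17 (adds 85)
shortest-cost path #2: 8→7→6→5 push 13 @ unit cost 17 (adds 221)
shortest-cost path #3: 8→3→9→10→11→5 push 1 @ unit cost 26 (adds 26)
shortest-cost path #4: 8→3→4→14→12→9→10→11→5 push 1 @ unit cost 41 (adds 41)
shortest-cost path #5: 8→3→4→14→12→9→10→7→6→5 push 2 @ unit cost 46 (adds 92)
total cost = 465

Minimum cost for 22 units: 465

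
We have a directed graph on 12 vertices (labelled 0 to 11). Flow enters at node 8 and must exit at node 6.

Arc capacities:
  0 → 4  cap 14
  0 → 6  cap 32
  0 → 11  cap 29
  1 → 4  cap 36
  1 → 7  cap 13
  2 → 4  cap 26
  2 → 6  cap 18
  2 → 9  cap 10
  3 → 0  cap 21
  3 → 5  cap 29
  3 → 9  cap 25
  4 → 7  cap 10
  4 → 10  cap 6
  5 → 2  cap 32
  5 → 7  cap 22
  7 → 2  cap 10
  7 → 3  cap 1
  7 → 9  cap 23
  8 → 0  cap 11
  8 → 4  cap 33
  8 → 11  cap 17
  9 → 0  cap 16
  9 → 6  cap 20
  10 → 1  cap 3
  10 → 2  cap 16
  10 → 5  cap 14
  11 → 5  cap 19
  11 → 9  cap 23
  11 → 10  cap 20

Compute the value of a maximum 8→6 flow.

augment #1: 8→0→6 bottleneck 11, total now 11
augment #2: 8→11→9→6 bottleneck 17, total now 28
augment #3: 8→4→7→2→6 bottleneck 10, total now 38
augment #4: 8→4→10→2→6 bottleneck 6, total now 44

Maximum flow value: 44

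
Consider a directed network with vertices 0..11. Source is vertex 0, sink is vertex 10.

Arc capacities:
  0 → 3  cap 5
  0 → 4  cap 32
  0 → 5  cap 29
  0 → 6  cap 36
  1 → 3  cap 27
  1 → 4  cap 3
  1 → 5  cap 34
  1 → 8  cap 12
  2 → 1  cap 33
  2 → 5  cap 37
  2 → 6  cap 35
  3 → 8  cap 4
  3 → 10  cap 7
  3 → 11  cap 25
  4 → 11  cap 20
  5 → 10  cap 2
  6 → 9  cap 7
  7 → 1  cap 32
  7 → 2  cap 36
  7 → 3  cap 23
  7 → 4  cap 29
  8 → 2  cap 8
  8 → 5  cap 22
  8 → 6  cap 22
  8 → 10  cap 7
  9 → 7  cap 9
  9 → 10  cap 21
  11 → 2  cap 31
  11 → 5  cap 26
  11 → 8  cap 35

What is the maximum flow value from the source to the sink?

augment #1: 0→3→10 bottleneck 5, total now 5
augment #2: 0→5→10 bottleneck 2, total now 7
augment #3: 0→6→9→10 bottleneck 7, total now 14
augment #4: 0→4→11→8→10 bottleneck 7, total now 21
augment #5: 0→4→11→2→1→3→10 bottleneck 2, total now 23

Maximum flow value: 23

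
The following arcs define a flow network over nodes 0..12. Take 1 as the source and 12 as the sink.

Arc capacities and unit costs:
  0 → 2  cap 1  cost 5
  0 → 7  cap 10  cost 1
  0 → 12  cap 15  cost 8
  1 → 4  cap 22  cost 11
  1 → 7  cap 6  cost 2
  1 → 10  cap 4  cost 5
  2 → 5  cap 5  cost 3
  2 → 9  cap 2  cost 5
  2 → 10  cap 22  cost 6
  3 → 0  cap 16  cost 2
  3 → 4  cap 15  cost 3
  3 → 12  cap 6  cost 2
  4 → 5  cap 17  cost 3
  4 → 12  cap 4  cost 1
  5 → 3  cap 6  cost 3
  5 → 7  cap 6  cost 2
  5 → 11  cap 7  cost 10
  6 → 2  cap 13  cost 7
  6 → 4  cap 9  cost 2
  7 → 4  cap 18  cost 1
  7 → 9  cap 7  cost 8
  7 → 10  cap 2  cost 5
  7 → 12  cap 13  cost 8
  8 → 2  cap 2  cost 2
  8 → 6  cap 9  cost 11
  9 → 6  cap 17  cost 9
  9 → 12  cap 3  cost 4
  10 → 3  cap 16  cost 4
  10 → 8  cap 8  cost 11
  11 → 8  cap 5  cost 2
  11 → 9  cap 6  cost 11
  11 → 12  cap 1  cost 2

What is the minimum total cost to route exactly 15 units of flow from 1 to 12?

Minimum cost for 15 units: 171

shortest-cost path #1: 1→7→4→12 push 4 @ unit cost 4 (adds 16)
shortest-cost path #2: 1→7→12 push 2 @ unit cost 10 (adds 20)
shortest-cost path #3: 1→10→3→12 push 4 @ unit cost 11 (adds 44)
shortest-cost path #4: 1→4→7→12 push 4 @ unit cost 18 (adds 72)
shortest-cost path #5: 1→4→5→3→12 push 1 @ unit cost 19 (adds 19)
total cost = 171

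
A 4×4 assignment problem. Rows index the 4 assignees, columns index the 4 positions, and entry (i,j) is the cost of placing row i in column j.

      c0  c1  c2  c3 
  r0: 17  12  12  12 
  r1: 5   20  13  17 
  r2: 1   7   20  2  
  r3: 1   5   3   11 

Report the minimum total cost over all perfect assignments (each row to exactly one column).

Minimum assignment cost: 22

optimal assignment: row0→col1 (cost 12), row1→col0 (cost 5), row2→col3 (cost 2), row3→col2 (cost 3)
total = 12 + 5 + 2 + 3 = 22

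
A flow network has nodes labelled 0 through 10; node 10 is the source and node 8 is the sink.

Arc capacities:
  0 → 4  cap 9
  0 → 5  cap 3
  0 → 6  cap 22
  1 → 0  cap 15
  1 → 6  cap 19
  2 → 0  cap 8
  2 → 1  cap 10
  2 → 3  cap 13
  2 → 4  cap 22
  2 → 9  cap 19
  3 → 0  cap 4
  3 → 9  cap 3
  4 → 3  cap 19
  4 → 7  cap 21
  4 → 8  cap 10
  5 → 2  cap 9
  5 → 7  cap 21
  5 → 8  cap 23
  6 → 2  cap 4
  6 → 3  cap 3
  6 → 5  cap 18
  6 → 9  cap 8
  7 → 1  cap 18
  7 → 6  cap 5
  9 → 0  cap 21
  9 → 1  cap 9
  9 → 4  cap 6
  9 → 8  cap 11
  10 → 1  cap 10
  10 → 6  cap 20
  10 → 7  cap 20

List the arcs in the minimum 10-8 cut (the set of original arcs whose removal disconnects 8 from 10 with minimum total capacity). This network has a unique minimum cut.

Min-cut arcs: {(0,5), (4,8), (6,5), (9,8)} (total capacity 42)

augment #1: 10→6→5→8 push 18
augment #2: 10→6→9→8 push 2
augment #3: 10→1→0→4→8 push 9
augment #4: 10→1→0→5→8 push 1
augment #5: 10→7→6→9→8 push 5
augment #6: 10→7→1→0→5→8 push 2
augment #7: 10→7→1→6→9→8 push 1
augment #8: 10→7→1→6→2→4→8 push 1
augment #9: 10→7→1→6→2→9→8 push 3
max flow = 42; residual-reachable set from 10 gives S-side
cut edges (S→T): {(0,5), (4,8), (6,5), (9,8)} total cap 42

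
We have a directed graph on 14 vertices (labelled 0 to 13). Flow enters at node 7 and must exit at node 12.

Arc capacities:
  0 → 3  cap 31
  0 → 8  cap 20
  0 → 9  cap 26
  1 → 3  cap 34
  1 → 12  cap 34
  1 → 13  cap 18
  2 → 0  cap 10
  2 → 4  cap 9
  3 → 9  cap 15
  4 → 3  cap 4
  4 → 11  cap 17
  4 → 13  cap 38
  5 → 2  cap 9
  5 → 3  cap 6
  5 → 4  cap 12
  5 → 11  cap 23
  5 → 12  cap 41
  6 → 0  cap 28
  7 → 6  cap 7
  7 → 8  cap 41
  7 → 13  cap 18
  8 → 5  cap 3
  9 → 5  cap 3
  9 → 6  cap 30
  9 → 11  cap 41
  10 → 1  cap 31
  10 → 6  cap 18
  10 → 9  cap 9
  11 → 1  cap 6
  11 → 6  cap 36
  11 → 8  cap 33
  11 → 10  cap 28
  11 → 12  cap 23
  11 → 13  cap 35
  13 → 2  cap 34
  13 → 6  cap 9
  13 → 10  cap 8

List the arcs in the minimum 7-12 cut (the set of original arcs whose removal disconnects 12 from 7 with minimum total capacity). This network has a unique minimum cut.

augment #1: 7→8→5→12 push 3
augment #2: 7→13→10→1→12 push 8
augment #3: 7→6→0→9→5→12 push 3
augment #4: 7→6→0→9→11→12 push 4
augment #5: 7→13→2→4→11→12 push 9
augment #6: 7→13→2→0→9→11→12 push 1
max flow = 28; residual-reachable set from 7 gives S-side
cut edges (S→T): {(7,6), (7,13), (8,5)} total cap 28

Min-cut arcs: {(7,6), (7,13), (8,5)} (total capacity 28)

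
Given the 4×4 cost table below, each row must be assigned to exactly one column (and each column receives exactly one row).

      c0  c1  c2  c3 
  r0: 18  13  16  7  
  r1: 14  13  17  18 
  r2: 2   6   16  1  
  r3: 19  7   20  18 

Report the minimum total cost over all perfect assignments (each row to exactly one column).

Minimum assignment cost: 33

optimal assignment: row0→col3 (cost 7), row1→col2 (cost 17), row2→col0 (cost 2), row3→col1 (cost 7)
total = 7 + 17 + 2 + 7 = 33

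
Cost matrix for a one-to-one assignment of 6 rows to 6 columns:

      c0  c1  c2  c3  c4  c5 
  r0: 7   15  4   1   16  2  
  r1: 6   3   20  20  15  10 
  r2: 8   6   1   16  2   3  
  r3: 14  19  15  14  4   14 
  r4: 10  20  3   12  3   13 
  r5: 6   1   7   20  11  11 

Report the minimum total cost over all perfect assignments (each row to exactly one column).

optimal assignment: row0→col3 (cost 1), row1→col0 (cost 6), row2→col5 (cost 3), row3→col4 (cost 4), row4→col2 (cost 3), row5→col1 (cost 1)
total = 1 + 6 + 3 + 4 + 3 + 1 = 18

Minimum assignment cost: 18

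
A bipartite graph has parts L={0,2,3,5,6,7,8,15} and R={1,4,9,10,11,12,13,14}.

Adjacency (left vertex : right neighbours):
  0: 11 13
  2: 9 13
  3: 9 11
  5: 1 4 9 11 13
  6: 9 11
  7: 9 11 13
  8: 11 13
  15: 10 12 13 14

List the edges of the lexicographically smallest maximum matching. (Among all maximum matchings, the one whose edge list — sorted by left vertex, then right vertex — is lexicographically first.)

Lex-smallest maximum matching: {(0,11), (2,9), (5,1), (7,13), (15,10)}

|M| = 5 (so the lex-smallest maximum matching has 5 edges)
process left vertices in ascending order; for each, take the smallest-labelled available neighbour that still permits 5 edges overall, or leave it unmatched if none does
lex-smallest matching: {0-11, 2-9, 5-1, 7-13, 15-10}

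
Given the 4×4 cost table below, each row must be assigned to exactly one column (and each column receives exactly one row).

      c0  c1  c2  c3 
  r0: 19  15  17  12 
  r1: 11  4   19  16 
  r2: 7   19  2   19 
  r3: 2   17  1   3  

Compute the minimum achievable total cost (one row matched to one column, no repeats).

optimal assignment: row0→col3 (cost 12), row1→col1 (cost 4), row2→col2 (cost 2), row3→col0 (cost 2)
total = 12 + 4 + 2 + 2 = 20

Minimum assignment cost: 20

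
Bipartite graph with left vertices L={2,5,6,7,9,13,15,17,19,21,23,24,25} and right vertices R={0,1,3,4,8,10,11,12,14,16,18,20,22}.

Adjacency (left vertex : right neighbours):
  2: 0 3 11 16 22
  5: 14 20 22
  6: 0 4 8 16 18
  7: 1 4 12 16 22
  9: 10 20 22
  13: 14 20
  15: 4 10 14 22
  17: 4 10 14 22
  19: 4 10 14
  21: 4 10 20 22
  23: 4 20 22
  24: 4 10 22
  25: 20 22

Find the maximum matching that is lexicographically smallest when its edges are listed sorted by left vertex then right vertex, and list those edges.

|M| = 8 (so the lex-smallest maximum matching has 8 edges)
process left vertices in ascending order; for each, take the smallest-labelled available neighbour that still permits 8 edges overall, or leave it unmatched if none does
lex-smallest matching: {2-0, 5-14, 6-8, 7-1, 9-10, 13-20, 15-4, 17-22}

Lex-smallest maximum matching: {(2,0), (5,14), (6,8), (7,1), (9,10), (13,20), (15,4), (17,22)}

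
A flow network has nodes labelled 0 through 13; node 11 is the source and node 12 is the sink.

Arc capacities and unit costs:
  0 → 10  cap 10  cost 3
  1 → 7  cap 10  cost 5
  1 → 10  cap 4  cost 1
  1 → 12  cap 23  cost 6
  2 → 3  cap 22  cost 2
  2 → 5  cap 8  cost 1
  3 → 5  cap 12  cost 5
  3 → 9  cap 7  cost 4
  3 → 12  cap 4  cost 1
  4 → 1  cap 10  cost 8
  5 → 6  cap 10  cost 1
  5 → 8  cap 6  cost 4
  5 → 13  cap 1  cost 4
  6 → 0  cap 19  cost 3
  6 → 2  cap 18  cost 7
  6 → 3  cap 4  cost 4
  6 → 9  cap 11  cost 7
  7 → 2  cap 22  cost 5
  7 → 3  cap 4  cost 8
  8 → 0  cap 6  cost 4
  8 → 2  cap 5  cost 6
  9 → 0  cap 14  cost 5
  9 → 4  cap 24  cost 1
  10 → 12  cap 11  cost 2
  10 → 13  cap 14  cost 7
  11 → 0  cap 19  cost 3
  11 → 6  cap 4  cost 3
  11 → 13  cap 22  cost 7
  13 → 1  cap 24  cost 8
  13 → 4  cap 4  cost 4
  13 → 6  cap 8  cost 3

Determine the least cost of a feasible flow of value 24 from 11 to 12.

Minimum cost for 24 units: 319

shortest-cost path #1: 11→0→10→12 push 10 @ unit cost 8 (adds 80)
shortest-cost path #2: 11→6→3→12 push 4 @ unit cost 8 (adds 32)
shortest-cost path #3: 11→13→1→10→12 push 1 @ unit cost 18 (adds 18)
shortest-cost path #4: 11→13→1→12 push 9 @ unit cost 21 (adds 189)
total cost = 319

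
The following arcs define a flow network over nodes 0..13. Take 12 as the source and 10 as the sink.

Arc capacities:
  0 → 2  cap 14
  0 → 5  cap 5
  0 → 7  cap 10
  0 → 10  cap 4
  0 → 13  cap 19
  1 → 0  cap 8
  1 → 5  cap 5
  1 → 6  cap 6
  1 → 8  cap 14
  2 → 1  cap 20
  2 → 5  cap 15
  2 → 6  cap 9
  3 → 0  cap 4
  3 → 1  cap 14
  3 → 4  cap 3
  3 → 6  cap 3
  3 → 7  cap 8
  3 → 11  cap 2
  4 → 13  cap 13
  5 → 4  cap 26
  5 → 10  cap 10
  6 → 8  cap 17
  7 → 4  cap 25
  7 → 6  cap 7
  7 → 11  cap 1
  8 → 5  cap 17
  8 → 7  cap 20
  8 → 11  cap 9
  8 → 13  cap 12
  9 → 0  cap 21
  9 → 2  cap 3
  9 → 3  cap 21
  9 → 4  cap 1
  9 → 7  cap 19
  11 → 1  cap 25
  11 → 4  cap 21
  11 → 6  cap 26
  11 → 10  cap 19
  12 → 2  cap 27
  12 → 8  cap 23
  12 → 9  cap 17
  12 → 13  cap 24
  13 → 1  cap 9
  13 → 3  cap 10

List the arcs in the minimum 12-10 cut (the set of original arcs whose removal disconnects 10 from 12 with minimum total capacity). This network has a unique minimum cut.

augment #1: 12→2→5→10 push 10
augment #2: 12→8→11→10 push 9
augment #3: 12→9→0→10 push 4
augment #4: 12→8→7→11→10 push 1
augment #5: 12→9→3→11→10 push 2
max flow = 26; residual-reachable set from 12 gives S-side
cut edges (S→T): {(0,10), (3,11), (5,10), (7,11), (8,11)} total cap 26

Min-cut arcs: {(0,10), (3,11), (5,10), (7,11), (8,11)} (total capacity 26)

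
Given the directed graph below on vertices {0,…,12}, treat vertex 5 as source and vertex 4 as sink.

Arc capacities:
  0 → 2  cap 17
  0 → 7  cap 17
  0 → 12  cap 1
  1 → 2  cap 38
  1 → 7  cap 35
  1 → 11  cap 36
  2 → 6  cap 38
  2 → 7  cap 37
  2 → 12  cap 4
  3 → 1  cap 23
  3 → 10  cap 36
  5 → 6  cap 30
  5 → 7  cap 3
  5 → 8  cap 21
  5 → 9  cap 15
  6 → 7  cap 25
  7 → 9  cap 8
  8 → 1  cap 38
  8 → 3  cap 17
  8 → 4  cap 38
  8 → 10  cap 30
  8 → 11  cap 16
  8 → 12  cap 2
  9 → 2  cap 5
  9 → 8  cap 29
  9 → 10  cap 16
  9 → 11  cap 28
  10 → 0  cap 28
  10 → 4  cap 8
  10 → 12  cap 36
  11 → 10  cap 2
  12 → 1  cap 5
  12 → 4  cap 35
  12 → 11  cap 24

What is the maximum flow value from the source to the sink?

augment #1: 5→8→4 bottleneck 21, total now 21
augment #2: 5→9→8→4 bottleneck 15, total now 36
augment #3: 5→7→9→8→4 bottleneck 2, total now 38
augment #4: 5→7→9→10→4 bottleneck 1, total now 39
augment #5: 5→6→7→9→10→4 bottleneck 5, total now 44

Maximum flow value: 44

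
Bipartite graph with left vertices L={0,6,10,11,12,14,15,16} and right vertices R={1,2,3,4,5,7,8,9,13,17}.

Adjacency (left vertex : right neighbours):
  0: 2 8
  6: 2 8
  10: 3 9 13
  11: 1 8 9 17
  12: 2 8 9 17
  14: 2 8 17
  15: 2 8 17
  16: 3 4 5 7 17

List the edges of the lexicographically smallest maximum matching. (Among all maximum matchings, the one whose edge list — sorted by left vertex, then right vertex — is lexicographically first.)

|M| = 7 (so the lex-smallest maximum matching has 7 edges)
process left vertices in ascending order; for each, take the smallest-labelled available neighbour that still permits 7 edges overall, or leave it unmatched if none does
lex-smallest matching: {0-2, 6-8, 10-3, 11-1, 12-9, 14-17, 16-4}

Lex-smallest maximum matching: {(0,2), (6,8), (10,3), (11,1), (12,9), (14,17), (16,4)}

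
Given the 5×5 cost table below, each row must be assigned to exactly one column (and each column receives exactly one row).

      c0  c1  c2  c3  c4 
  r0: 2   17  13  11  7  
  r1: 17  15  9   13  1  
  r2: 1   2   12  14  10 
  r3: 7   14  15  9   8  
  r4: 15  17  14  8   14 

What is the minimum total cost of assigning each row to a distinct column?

Minimum assignment cost: 28

one of 2 optimal assignments: row0→col0 (cost 2), row1→col4 (cost 1), row2→col1 (cost 2), row3→col2 (cost 15), row4→col3 (cost 8)
total = 2 + 1 + 2 + 15 + 8 = 28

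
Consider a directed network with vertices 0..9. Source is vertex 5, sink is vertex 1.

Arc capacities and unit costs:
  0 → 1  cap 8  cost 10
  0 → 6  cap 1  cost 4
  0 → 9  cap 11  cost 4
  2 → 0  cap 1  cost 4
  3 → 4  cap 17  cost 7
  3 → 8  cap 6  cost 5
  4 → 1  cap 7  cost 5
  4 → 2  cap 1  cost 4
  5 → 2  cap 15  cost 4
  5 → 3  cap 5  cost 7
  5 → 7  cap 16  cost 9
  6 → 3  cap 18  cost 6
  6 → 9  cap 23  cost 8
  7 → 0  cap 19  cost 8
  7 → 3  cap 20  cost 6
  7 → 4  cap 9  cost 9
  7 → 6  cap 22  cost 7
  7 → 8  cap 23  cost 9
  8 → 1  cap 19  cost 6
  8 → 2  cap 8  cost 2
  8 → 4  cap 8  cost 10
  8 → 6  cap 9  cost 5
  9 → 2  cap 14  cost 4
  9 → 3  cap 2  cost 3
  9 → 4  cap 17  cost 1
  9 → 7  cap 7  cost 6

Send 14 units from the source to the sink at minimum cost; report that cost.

Minimum cost for 14 units: 293

shortest-cost path #1: 5→3→8→1 push 5 @ unit cost 18 (adds 90)
shortest-cost path #2: 5→2→0→1 push 1 @ unit cost 18 (adds 18)
shortest-cost path #3: 5→7→4→1 push 7 @ unit cost 23 (adds 161)
shortest-cost path #4: 5→7→8→1 push 1 @ unit cost 24 (adds 24)
total cost = 293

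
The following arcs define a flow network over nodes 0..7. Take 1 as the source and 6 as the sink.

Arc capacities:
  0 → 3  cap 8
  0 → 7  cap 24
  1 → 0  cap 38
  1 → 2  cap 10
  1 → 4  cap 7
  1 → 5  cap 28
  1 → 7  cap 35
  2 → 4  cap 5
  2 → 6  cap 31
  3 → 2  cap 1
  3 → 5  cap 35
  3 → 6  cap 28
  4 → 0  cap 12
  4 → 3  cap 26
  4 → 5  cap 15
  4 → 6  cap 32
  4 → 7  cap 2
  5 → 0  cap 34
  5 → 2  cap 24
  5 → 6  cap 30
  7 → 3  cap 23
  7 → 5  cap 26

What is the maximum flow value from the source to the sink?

augment #1: 1→2→6 bottleneck 10, total now 10
augment #2: 1→4→6 bottleneck 7, total now 17
augment #3: 1→5→6 bottleneck 28, total now 45
augment #4: 1→0→3→6 bottleneck 8, total now 53
augment #5: 1→7→3→6 bottleneck 20, total now 73
augment #6: 1→7→5→6 bottleneck 2, total now 75
augment #7: 1→7→3→2→6 bottleneck 1, total now 76
augment #8: 1→7→5→2→6 bottleneck 12, total now 88
augment #9: 1→0→7→5→2→6 bottleneck 8, total now 96
augment #10: 1→0→7→5→2→4→6 bottleneck 4, total now 100

Maximum flow value: 100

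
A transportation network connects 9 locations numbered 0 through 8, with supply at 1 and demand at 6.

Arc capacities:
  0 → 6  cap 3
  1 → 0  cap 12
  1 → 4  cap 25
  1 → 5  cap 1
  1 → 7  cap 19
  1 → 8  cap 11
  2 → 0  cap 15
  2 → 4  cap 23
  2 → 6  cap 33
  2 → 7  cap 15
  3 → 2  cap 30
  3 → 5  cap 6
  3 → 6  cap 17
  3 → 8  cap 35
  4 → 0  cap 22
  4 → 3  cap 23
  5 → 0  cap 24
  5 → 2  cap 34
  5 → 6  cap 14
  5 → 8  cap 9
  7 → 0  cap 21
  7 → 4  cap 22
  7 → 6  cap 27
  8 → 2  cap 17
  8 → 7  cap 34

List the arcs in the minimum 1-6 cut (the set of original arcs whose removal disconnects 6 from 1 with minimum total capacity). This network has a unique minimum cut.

Min-cut arcs: {(0,6), (1,5), (1,7), (1,8), (4,3)} (total capacity 57)

augment #1: 1→0→6 push 3
augment #2: 1→5→6 push 1
augment #3: 1→7→6 push 19
augment #4: 1→4→3→6 push 17
augment #5: 1→8→2→6 push 11
augment #6: 1→4→3→2→6 push 6
max flow = 57; residual-reachable set from 1 gives S-side
cut edges (S→T): {(0,6), (1,5), (1,7), (1,8), (4,3)} total cap 57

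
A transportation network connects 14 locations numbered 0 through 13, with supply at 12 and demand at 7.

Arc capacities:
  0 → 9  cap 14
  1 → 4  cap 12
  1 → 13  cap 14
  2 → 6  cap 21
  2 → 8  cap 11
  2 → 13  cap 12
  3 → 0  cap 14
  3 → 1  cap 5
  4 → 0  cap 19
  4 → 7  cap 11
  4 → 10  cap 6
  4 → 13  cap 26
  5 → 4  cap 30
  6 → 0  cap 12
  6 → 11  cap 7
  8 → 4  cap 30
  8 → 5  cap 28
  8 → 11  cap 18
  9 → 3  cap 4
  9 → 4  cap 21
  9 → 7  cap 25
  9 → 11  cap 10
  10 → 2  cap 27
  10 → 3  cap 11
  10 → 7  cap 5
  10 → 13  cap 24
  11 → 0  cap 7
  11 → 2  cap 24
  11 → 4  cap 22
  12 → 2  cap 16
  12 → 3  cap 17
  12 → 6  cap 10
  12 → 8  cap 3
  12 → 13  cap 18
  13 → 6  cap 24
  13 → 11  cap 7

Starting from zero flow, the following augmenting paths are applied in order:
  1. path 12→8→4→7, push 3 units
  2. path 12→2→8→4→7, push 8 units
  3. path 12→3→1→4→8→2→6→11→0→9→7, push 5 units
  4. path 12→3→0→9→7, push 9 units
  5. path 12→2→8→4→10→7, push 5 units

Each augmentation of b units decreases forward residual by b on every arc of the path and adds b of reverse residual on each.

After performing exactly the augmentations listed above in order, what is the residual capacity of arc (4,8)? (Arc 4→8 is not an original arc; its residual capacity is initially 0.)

Residual capacity of (4,8): 11

after path 1 (12→8→4→7, push 3): res(4,8)=3
after path 2 (12→2→8→4→7, push 8): res(4,8)=11
after path 3 (12→3→1→4→8→2→6→11→0→9→7, push 5): res(4,8)=6
after path 4 (12→3→0→9→7, push 9): res(4,8)=6
after path 5 (12→2→8→4→10→7, push 5): res(4,8)=11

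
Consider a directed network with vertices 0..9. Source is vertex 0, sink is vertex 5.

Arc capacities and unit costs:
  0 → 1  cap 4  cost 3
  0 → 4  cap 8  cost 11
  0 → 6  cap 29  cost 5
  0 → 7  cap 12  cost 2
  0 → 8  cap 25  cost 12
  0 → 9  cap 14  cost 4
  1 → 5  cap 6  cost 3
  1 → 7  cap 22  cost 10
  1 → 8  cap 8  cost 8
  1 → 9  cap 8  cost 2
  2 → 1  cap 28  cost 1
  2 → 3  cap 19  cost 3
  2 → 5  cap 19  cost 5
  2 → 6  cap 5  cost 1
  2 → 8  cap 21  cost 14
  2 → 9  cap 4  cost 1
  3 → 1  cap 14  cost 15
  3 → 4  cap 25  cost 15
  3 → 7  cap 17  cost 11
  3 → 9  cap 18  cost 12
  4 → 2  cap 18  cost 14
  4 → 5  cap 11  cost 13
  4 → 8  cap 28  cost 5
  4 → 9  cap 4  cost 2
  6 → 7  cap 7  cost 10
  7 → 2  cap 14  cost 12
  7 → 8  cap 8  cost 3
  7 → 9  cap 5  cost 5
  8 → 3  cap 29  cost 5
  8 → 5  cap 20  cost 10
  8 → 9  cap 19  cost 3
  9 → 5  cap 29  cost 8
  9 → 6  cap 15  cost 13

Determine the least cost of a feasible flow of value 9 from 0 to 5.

shortest-cost path #1: 0→1→5 push 4 @ unit cost 6 (adds 24)
shortest-cost path #2: 0→9→5 push 5 @ unit cost 12 (adds 60)
total cost = 84

Minimum cost for 9 units: 84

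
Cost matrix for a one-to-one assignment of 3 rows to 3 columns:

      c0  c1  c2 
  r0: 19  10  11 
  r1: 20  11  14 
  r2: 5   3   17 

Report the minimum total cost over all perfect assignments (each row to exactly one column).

optimal assignment: row0→col2 (cost 11), row1→col1 (cost 11), row2→col0 (cost 5)
total = 11 + 11 + 5 = 27

Minimum assignment cost: 27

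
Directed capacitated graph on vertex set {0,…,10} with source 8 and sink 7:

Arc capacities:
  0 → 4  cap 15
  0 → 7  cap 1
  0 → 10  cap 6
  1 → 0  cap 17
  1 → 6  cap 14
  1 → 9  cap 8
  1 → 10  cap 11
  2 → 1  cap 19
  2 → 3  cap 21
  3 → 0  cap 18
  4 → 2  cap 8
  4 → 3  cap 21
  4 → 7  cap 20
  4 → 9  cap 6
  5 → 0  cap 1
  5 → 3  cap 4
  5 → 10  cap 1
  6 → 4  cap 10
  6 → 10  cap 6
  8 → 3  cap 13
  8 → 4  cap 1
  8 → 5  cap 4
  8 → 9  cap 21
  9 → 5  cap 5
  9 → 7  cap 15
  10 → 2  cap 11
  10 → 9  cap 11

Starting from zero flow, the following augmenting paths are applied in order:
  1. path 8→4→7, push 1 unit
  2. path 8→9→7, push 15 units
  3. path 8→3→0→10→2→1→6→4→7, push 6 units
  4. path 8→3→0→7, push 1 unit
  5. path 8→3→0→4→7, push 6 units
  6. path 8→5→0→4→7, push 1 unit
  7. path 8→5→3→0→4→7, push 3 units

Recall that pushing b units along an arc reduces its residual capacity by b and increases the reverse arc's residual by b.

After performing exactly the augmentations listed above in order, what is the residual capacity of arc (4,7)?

after path 1 (8→4→7, push 1): res(4,7)=19
after path 2 (8→9→7, push 15): res(4,7)=19
after path 3 (8→3→0→10→2→1→6→4→7, push 6): res(4,7)=13
after path 4 (8→3→0→7, push 1): res(4,7)=13
after path 5 (8→3→0→4→7, push 6): res(4,7)=7
after path 6 (8→5→0→4→7, push 1): res(4,7)=6
after path 7 (8→5→3→0→4→7, push 3): res(4,7)=3

Residual capacity of (4,7): 3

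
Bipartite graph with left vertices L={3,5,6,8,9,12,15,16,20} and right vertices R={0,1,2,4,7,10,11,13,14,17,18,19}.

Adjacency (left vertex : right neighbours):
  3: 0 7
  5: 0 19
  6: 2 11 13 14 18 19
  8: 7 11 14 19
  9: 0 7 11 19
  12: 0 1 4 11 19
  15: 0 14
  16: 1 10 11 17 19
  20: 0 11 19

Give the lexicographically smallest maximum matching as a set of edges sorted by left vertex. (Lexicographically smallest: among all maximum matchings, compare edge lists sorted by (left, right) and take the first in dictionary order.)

|M| = 8 (so the lex-smallest maximum matching has 8 edges)
process left vertices in ascending order; for each, take the smallest-labelled available neighbour that still permits 8 edges overall, or leave it unmatched if none does
lex-smallest matching: {3-0, 5-19, 6-2, 8-7, 9-11, 12-1, 15-14, 16-10}

Lex-smallest maximum matching: {(3,0), (5,19), (6,2), (8,7), (9,11), (12,1), (15,14), (16,10)}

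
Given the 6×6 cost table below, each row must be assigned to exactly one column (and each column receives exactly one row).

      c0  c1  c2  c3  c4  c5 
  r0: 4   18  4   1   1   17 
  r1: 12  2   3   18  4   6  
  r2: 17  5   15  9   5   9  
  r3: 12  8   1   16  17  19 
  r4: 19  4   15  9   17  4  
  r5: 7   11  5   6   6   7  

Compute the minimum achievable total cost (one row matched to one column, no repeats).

optimal assignment: row0→col3 (cost 1), row1→col1 (cost 2), row2→col4 (cost 5), row3→col2 (cost 1), row4→col5 (cost 4), row5→col0 (cost 7)
total = 1 + 2 + 5 + 1 + 4 + 7 = 20

Minimum assignment cost: 20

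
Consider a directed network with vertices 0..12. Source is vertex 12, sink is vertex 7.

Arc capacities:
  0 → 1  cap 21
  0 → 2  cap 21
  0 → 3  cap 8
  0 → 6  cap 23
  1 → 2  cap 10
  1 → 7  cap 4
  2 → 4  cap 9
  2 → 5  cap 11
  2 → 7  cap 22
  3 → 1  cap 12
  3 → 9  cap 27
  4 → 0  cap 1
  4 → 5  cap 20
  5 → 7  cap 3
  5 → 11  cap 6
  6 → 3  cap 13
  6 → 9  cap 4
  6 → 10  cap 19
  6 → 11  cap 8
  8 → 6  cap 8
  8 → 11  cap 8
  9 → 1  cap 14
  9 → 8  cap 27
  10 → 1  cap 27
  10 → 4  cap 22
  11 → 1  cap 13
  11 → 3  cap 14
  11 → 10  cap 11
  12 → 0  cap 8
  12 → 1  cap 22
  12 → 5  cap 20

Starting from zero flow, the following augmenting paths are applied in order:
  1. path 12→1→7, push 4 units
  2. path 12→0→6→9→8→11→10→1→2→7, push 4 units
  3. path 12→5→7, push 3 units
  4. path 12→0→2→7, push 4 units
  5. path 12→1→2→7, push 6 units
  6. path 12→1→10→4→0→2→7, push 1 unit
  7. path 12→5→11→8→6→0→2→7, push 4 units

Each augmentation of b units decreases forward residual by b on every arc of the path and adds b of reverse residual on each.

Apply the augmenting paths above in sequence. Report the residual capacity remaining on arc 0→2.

Residual capacity of (0,2): 12

after path 1 (12→1→7, push 4): res(0,2)=21
after path 2 (12→0→6→9→8→11→10→1→2→7, push 4): res(0,2)=21
after path 3 (12→5→7, push 3): res(0,2)=21
after path 4 (12→0→2→7, push 4): res(0,2)=17
after path 5 (12→1→2→7, push 6): res(0,2)=17
after path 6 (12→1→10→4→0→2→7, push 1): res(0,2)=16
after path 7 (12→5→11→8→6→0→2→7, push 4): res(0,2)=12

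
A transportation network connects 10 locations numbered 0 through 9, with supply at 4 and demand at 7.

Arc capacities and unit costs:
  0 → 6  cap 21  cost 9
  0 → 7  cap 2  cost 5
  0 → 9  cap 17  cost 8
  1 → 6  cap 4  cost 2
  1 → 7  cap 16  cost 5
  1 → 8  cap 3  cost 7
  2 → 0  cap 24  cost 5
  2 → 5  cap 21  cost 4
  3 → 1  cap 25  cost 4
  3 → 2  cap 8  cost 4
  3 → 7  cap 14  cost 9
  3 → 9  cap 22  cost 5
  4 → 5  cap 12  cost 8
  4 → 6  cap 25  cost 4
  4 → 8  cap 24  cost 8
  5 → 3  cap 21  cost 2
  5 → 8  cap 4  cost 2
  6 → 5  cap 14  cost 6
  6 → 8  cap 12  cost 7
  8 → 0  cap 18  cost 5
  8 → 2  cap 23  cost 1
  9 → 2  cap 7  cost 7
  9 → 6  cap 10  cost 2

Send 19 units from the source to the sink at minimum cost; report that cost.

Minimum cost for 19 units: 369

shortest-cost path #1: 4→8→0→7 push 2 @ unit cost 18 (adds 36)
shortest-cost path #2: 4→5→3→7 push 12 @ unit cost 19 (adds 228)
shortest-cost path #3: 4→6→5→3→7 push 2 @ unit cost 21 (adds 42)
shortest-cost path #4: 4→6→5→3→1→7 push 3 @ unit cost 21 (adds 63)
total cost = 369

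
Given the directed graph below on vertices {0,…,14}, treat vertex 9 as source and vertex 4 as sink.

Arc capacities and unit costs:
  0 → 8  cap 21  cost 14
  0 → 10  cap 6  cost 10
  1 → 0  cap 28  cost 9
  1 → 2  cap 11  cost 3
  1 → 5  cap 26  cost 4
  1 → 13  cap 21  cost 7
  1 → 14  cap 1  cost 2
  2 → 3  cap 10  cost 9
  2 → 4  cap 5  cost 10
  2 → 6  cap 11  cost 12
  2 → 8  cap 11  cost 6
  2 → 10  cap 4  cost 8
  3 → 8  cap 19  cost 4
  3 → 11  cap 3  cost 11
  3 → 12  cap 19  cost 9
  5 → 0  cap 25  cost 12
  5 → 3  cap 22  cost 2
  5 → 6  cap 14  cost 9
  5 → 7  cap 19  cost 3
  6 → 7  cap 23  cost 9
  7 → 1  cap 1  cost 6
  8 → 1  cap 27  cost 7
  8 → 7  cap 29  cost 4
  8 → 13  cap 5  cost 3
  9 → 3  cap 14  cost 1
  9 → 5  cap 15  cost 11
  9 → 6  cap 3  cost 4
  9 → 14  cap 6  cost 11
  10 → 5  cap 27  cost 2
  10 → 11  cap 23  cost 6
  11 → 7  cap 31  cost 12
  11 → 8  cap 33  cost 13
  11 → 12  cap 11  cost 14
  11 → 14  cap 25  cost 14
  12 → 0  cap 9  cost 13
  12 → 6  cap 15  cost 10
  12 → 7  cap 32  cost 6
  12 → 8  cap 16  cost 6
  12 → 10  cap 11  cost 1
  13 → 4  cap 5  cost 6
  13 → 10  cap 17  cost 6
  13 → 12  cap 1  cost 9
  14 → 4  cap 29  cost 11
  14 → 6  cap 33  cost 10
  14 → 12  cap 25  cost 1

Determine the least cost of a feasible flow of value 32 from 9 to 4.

Minimum cost for 32 units: 1116

shortest-cost path #1: 9→3→8→13→4 push 5 @ unit cost 14 (adds 70)
shortest-cost path #2: 9→14→4 push 6 @ unit cost 22 (adds 132)
shortest-cost path #3: 9→3→8→1→2→4 push 5 @ unit cost 25 (adds 125)
shortest-cost path #4: 9→3→8→1→14→4 push 1 @ unit cost 25 (adds 25)
shortest-cost path #5: 9→3→11→14→4 push 3 @ unit cost 37 (adds 111)
shortest-cost path #6: 9→6→7→1→8→3→12→10→11→14→4 push 1 @ unit cost 49 (adds 49)
shortest-cost path #7: 9→5→3→12→10→11→14→4 push 10 @ unit cost 54 (adds 540)
shortest-cost path #8: 9→5→0→10→11→14→4 push 1 @ unit cost 64 (adds 64)
total cost = 1116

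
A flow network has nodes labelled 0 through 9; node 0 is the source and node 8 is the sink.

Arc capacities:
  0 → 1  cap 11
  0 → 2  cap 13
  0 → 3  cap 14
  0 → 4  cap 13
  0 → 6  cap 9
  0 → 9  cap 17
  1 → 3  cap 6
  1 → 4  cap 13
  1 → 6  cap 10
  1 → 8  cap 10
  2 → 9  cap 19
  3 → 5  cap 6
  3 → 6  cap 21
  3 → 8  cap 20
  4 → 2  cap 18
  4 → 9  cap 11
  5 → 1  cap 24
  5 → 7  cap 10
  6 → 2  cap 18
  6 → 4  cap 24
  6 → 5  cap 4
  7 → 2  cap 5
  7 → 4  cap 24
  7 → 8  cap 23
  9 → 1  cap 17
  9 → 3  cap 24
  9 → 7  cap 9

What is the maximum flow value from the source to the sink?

augment #1: 0→1→8 bottleneck 10, total now 10
augment #2: 0→3→8 bottleneck 14, total now 24
augment #3: 0→1→3→8 bottleneck 1, total now 25
augment #4: 0→9→3→8 bottleneck 5, total now 30
augment #5: 0→9→7→8 bottleneck 9, total now 39
augment #6: 0→6→5→7→8 bottleneck 4, total now 43
augment #7: 0→9→3→5→7→8 bottleneck 3, total now 46
augment #8: 0→2→9→3→5→7→8 bottleneck 3, total now 49

Maximum flow value: 49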